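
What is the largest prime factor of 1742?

1742 = 2 · 871
871 = 13 · 67
67 is prime.
So 1742 = 2 · 13 · 67; the largest prime factor is 67.

67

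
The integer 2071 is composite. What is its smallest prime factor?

2071 is odd.
Digit sum 10, not divisible by 3.
Ends in 1: not divisible by 5.
7: 2071 = 7·295 + 6
11: 2071 = 11·188 + 3
13: 2071 = 13·159 + 4
17: 2071 = 17·121 + 14
19: 2071 = 19·109

19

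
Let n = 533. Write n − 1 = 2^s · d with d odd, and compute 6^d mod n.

533 − 1 = 532 = 2^2 · 133, so d = 133.
6^1 ≡ 6 (mod 533)
6^2 ≡ 6^2 = 36 ≡ 36 (mod 533)
6^4 ≡ 36^2 = 1296 ≡ 230 (mod 533)
6^8 ≡ 230^2 = 52900 ≡ 133 (mod 533)
6^16 ≡ 133^2 = 17689 ≡ 100 (mod 533)
6^32 ≡ 100^2 = 10000 ≡ 406 (mod 533)
6^64 ≡ 406^2 = 164836 ≡ 139 (mod 533)
6^128 ≡ 139^2 = 19321 ≡ 133 (mod 533)
133 = 128 + 4 + 1 in binary powers of 2.
So 6^133 ≡ 133 · 230 · 6 ≡ 188 (mod 533).
Squaring chain: 188 → 166; never reaches −1, so base 6 is a Miller–Rabin witness that 533 is composite.

188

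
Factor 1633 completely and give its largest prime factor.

71

1633 = 23 · 71
71 is prime.
So 1633 = 23 · 71; the largest prime factor is 71.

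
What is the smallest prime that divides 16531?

61

16531 is odd.
Digit sum 16, not divisible by 3.
Ends in 1: not divisible by 5.
7: 16531 = 7·2361 + 4
11: 16531 = 11·1502 + 9
13: 16531 = 13·1271 + 8
17: 16531 = 17·972 + 7
19: 16531 = 19·870 + 1
23: 16531 = 23·718 + 17
29: 16531 = 29·570 + 1
31: 16531 = 31·533 + 8
37: 16531 = 37·446 + 29
41: 16531 = 41·403 + 8
43: 16531 = 43·384 + 19
47: 16531 = 47·351 + 34
53: 16531 = 53·311 + 48
59: 16531 = 59·280 + 11
61: 16531 = 61·271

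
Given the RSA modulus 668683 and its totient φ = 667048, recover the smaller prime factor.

797

φ(n) = (p−1)(q−1) = n − (p+q) + 1, so p + q = 668683 − 667048 + 1 = 1636.
p and q are the roots of t² − 1636t + 668683 = 0.
Discriminant: 1636² − 4·668683 = 2676496 − 2674732 = 1764; √1764 = 42.
q = (1636 − 42)/2 = 797, p = (1636 + 42)/2 = 839.
Check: 797 · 839 = 668683.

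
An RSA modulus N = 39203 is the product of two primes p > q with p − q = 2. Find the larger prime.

199

Since p = q + 2, we have 39203 = q(q + 2), so q² + 2q − 39203 = 0.
Discriminant: 2² + 4·39203 = 4 + 156812 = 156816; √156816 = 396.
q = (−2 + 396)/2 = 197, and p = q + 2 = 199.
Check: 197 · 199 = 39203.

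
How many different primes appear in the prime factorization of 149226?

6

149226 = 2 · 74613
74613 = 3 · 24871
24871 = 7 · 3553
3553 = 11 · 323
323 = 17 · 19
149226 = 2 · 3 · 7 · 11 · 17 · 19, which has 6 distinct prime factors.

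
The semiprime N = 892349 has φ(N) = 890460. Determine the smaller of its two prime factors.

919

φ(n) = (p−1)(q−1) = n − (p+q) + 1, so p + q = 892349 − 890460 + 1 = 1890.
p and q are the roots of t² − 1890t + 892349 = 0.
Discriminant: 1890² − 4·892349 = 3572100 − 3569396 = 2704; √2704 = 52.
q = (1890 − 52)/2 = 919, p = (1890 + 52)/2 = 971.
Check: 919 · 971 = 892349.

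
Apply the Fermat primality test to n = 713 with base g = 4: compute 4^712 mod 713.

4^1 ≡ 4 (mod 713)
4^2 ≡ 4^2 = 16 ≡ 16 (mod 713)
4^4 ≡ 16^2 = 256 ≡ 256 (mod 713)
4^8 ≡ 256^2 = 65536 ≡ 653 (mod 713)
4^16 ≡ 653^2 = 426409 ≡ 35 (mod 713)
4^32 ≡ 35^2 = 1225 ≡ 512 (mod 713)
4^64 ≡ 512^2 = 262144 ≡ 473 (mod 713)
4^128 ≡ 473^2 = 223729 ≡ 560 (mod 713)
4^256 ≡ 560^2 = 313600 ≡ 593 (mod 713)
4^512 ≡ 593^2 = 351649 ≡ 140 (mod 713)
712 = 512 + 128 + 64 + 8 in binary powers of 2.
So 4^712 ≡ 140 · 560 · 473 · 653 ≡ 78 (mod 713).
Since 78 ≠ 1, base 4 is a Fermat witness: 713 is composite.

78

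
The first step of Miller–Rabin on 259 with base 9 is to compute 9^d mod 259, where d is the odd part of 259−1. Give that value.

211

259 − 1 = 258 = 2^1 · 129, so d = 129.
9^1 ≡ 9 (mod 259)
9^2 ≡ 9^2 = 81 ≡ 81 (mod 259)
9^4 ≡ 81^2 = 6561 ≡ 86 (mod 259)
9^8 ≡ 86^2 = 7396 ≡ 144 (mod 259)
9^16 ≡ 144^2 = 20736 ≡ 16 (mod 259)
9^32 ≡ 16^2 = 256 ≡ 256 (mod 259)
9^64 ≡ 256^2 = 65536 ≡ 9 (mod 259)
9^128 ≡ 9^2 = 81 ≡ 81 (mod 259)
129 = 128 + 1 in binary powers of 2.
So 9^129 ≡ 81 · 9 ≡ 211 (mod 259).
Squaring chain: 211; never reaches −1, so base 9 is a Miller–Rabin witness that 259 is composite.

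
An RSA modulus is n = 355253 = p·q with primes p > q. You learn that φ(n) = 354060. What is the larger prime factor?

631

φ(n) = (p−1)(q−1) = n − (p+q) + 1, so p + q = 355253 − 354060 + 1 = 1194.
p and q are the roots of t² − 1194t + 355253 = 0.
Discriminant: 1194² − 4·355253 = 1425636 − 1421012 = 4624; √4624 = 68.
q = (1194 − 68)/2 = 563, p = (1194 + 68)/2 = 631.
Check: 563 · 631 = 355253.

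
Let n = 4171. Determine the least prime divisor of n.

4171 is odd.
Digit sum 13, not divisible by 3.
Ends in 1: not divisible by 5.
7: 4171 = 7·595 + 6
11: 4171 = 11·379 + 2
13: 4171 = 13·320 + 11
17: 4171 = 17·245 + 6
19: 4171 = 19·219 + 10
23: 4171 = 23·181 + 8
29: 4171 = 29·143 + 24
31: 4171 = 31·134 + 17
37: 4171 = 37·112 + 27
41: 4171 = 41·101 + 30
43: 4171 = 43·97

43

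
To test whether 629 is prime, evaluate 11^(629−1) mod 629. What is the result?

174

11^1 ≡ 11 (mod 629)
11^2 ≡ 11^2 = 121 ≡ 121 (mod 629)
11^4 ≡ 121^2 = 14641 ≡ 174 (mod 629)
11^8 ≡ 174^2 = 30276 ≡ 84 (mod 629)
11^16 ≡ 84^2 = 7056 ≡ 137 (mod 629)
11^32 ≡ 137^2 = 18769 ≡ 528 (mod 629)
11^64 ≡ 528^2 = 278784 ≡ 137 (mod 629)
11^128 ≡ 137^2 = 18769 ≡ 528 (mod 629)
11^256 ≡ 528^2 = 278784 ≡ 137 (mod 629)
11^512 ≡ 137^2 = 18769 ≡ 528 (mod 629)
628 = 512 + 64 + 32 + 16 + 4 in binary powers of 2.
So 11^628 ≡ 528 · 137 · 528 · 137 · 174 ≡ 174 (mod 629).
Since 174 ≠ 1, base 11 is a Fermat witness: 629 is composite.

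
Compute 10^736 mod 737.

23

10^1 ≡ 10 (mod 737)
10^2 ≡ 10^2 = 100 ≡ 100 (mod 737)
10^4 ≡ 100^2 = 10000 ≡ 419 (mod 737)
10^8 ≡ 419^2 = 175561 ≡ 155 (mod 737)
10^16 ≡ 155^2 = 24025 ≡ 441 (mod 737)
10^32 ≡ 441^2 = 194481 ≡ 650 (mod 737)
10^64 ≡ 650^2 = 422500 ≡ 199 (mod 737)
10^128 ≡ 199^2 = 39601 ≡ 540 (mod 737)
10^256 ≡ 540^2 = 291600 ≡ 485 (mod 737)
10^512 ≡ 485^2 = 235225 ≡ 122 (mod 737)
736 = 512 + 128 + 64 + 32 in binary powers of 2.
So 10^736 ≡ 122 · 540 · 199 · 650 ≡ 23 (mod 737).
Since 23 ≠ 1, base 10 is a Fermat witness: 737 is composite.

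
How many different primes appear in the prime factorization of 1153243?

1153243 = 7 · 164749
164749 = 13 · 12673
12673 = 19 · 667
667 = 23 · 29
1153243 = 7 · 13 · 19 · 23 · 29, which has 5 distinct prime factors.

5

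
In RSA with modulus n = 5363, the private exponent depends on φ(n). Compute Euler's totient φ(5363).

5160

Factor: 5363 = 31 · 173.
φ(5363) = (31−1) · (173−1) = 30 · 172 = 5160.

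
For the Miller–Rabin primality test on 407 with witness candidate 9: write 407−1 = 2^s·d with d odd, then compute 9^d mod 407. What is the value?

407 − 1 = 406 = 2^1 · 203, so d = 203.
9^1 ≡ 9 (mod 407)
9^2 ≡ 9^2 = 81 ≡ 81 (mod 407)
9^4 ≡ 81^2 = 6561 ≡ 49 (mod 407)
9^8 ≡ 49^2 = 2401 ≡ 366 (mod 407)
9^16 ≡ 366^2 = 133956 ≡ 53 (mod 407)
9^32 ≡ 53^2 = 2809 ≡ 367 (mod 407)
9^64 ≡ 367^2 = 134689 ≡ 379 (mod 407)
9^128 ≡ 379^2 = 143641 ≡ 377 (mod 407)
203 = 128 + 64 + 8 + 2 + 1 in binary powers of 2.
So 9^203 ≡ 377 · 379 · 366 · 81 · 9 ≡ 256 (mod 407).
Squaring chain: 256; never reaches −1, so base 9 is a Miller–Rabin witness that 407 is composite.

256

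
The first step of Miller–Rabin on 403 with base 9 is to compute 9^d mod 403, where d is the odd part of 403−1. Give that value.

403 − 1 = 402 = 2^1 · 201, so d = 201.
9^1 ≡ 9 (mod 403)
9^2 ≡ 9^2 = 81 ≡ 81 (mod 403)
9^4 ≡ 81^2 = 6561 ≡ 113 (mod 403)
9^8 ≡ 113^2 = 12769 ≡ 276 (mod 403)
9^16 ≡ 276^2 = 76176 ≡ 9 (mod 403)
9^32 ≡ 9^2 = 81 ≡ 81 (mod 403)
9^64 ≡ 81^2 = 6561 ≡ 113 (mod 403)
9^128 ≡ 113^2 = 12769 ≡ 276 (mod 403)
201 = 128 + 64 + 8 + 1 in binary powers of 2.
So 9^201 ≡ 276 · 113 · 276 · 9 ≡ 287 (mod 403).
Squaring chain: 287; never reaches −1, so base 9 is a Miller–Rabin witness that 403 is composite.

287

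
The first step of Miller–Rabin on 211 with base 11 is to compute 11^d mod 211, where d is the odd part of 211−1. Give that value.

1

211 − 1 = 210 = 2^1 · 105, so d = 105.
11^1 ≡ 11 (mod 211)
11^2 ≡ 11^2 = 121 ≡ 121 (mod 211)
11^4 ≡ 121^2 = 14641 ≡ 82 (mod 211)
11^8 ≡ 82^2 = 6724 ≡ 183 (mod 211)
11^16 ≡ 183^2 = 33489 ≡ 151 (mod 211)
11^32 ≡ 151^2 = 22801 ≡ 13 (mod 211)
11^64 ≡ 13^2 = 169 ≡ 169 (mod 211)
105 = 64 + 32 + 8 + 1 in binary powers of 2.
So 11^105 ≡ 169 · 13 · 183 · 11 ≡ 1 (mod 211).
Since 11^d ≡ 1 (mod 211), base 11 does not prove 211 composite.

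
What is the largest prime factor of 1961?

53

1961 = 37 · 53
53 is prime.
So 1961 = 37 · 53; the largest prime factor is 53.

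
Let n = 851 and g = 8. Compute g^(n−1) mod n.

8^1 ≡ 8 (mod 851)
8^2 ≡ 8^2 = 64 ≡ 64 (mod 851)
8^4 ≡ 64^2 = 4096 ≡ 692 (mod 851)
8^8 ≡ 692^2 = 478864 ≡ 602 (mod 851)
8^16 ≡ 602^2 = 362404 ≡ 729 (mod 851)
8^32 ≡ 729^2 = 531441 ≡ 417 (mod 851)
8^64 ≡ 417^2 = 173889 ≡ 285 (mod 851)
8^128 ≡ 285^2 = 81225 ≡ 380 (mod 851)
8^256 ≡ 380^2 = 144400 ≡ 581 (mod 851)
8^512 ≡ 581^2 = 337561 ≡ 565 (mod 851)
850 = 512 + 256 + 64 + 16 + 2 in binary powers of 2.
So 8^850 ≡ 565 · 581 · 285 · 729 · 64 ≡ 788 (mod 851).
Since 788 ≠ 1, base 8 is a Fermat witness: 851 is composite.

788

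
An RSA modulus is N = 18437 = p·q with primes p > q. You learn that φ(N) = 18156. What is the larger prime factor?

179

φ(n) = (p−1)(q−1) = n − (p+q) + 1, so p + q = 18437 − 18156 + 1 = 282.
p and q are the roots of t² − 282t + 18437 = 0.
Discriminant: 282² − 4·18437 = 79524 − 73748 = 5776; √5776 = 76.
q = (282 − 76)/2 = 103, p = (282 + 76)/2 = 179.
Check: 103 · 179 = 18437.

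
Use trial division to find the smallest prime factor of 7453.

29

7453 is odd.
Digit sum 19, not divisible by 3.
Ends in 3: not divisible by 5.
7: 7453 = 7·1064 + 5
11: 7453 = 11·677 + 6
13: 7453 = 13·573 + 4
17: 7453 = 17·438 + 7
19: 7453 = 19·392 + 5
23: 7453 = 23·324 + 1
29: 7453 = 29·257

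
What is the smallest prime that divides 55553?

73

55553 is odd.
Digit sum 23, not divisible by 3.
Ends in 3: not divisible by 5.
7: 55553 = 7·7936 + 1
11: 55553 = 11·5050 + 3
13: 55553 = 13·4273 + 4
17: 55553 = 17·3267 + 14
19: 55553 = 19·2923 + 16
23: 55553 = 23·2415 + 8
29: 55553 = 29·1915 + 18
31: 55553 = 31·1792 + 1
37: 55553 = 37·1501 + 16
41: 55553 = 41·1354 + 39
43: 55553 = 43·1291 + 40
47: 55553 = 47·1181 + 46
53: 55553 = 53·1048 + 9
59: 55553 = 59·941 + 34
61: 55553 = 61·910 + 43
67: 55553 = 67·829 + 10
71: 55553 = 71·782 + 31
73: 55553 = 73·761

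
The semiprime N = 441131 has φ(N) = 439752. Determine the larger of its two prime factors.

877

φ(n) = (p−1)(q−1) = n − (p+q) + 1, so p + q = 441131 − 439752 + 1 = 1380.
p and q are the roots of t² − 1380t + 441131 = 0.
Discriminant: 1380² − 4·441131 = 1904400 − 1764524 = 139876; √139876 = 374.
q = (1380 − 374)/2 = 503, p = (1380 + 374)/2 = 877.
Check: 503 · 877 = 441131.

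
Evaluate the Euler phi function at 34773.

Factor: 34773 = 3 · 67 · 173.
φ(34773) = (3−1) · (67−1) · (173−1) = 2 · 66 · 172 = 22704.

22704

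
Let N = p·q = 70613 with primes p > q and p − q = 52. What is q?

241

Since p = q + 52, we have 70613 = q(q + 52), so q² + 52q − 70613 = 0.
Discriminant: 52² + 4·70613 = 2704 + 282452 = 285156; √285156 = 534.
q = (−52 + 534)/2 = 241, and p = q + 52 = 293.
Check: 241 · 293 = 70613.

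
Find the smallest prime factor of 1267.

7

1267 is odd.
Digit sum 16, not divisible by 3.
Ends in 7: not divisible by 5.
7: 1267 = 7·181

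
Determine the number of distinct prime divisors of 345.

345 = 3 · 115
115 = 5 · 23
345 = 3 · 5 · 23, which has 3 distinct prime factors.

3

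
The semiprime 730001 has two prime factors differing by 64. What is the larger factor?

Since p = q + 64, we have 730001 = q(q + 64), so q² + 64q − 730001 = 0.
Discriminant: 64² + 4·730001 = 4096 + 2920004 = 2924100; √2924100 = 1710.
q = (−64 + 1710)/2 = 823, and p = q + 64 = 887.
Check: 823 · 887 = 730001.

887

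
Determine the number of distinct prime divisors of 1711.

2

1711 = 29 · 59
1711 = 29 · 59, which has 2 distinct prime factors.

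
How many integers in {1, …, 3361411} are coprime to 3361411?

3292800

Factor: 3361411 = 113 · 151 · 197.
φ(3361411) = (113−1) · (151−1) · (197−1) = 112 · 150 · 196 = 3292800.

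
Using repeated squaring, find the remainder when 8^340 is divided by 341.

1

8^1 ≡ 8 (mod 341)
8^2 ≡ 8^2 = 64 ≡ 64 (mod 341)
8^4 ≡ 64^2 = 4096 ≡ 4 (mod 341)
8^8 ≡ 4^2 = 16 ≡ 16 (mod 341)
8^16 ≡ 16^2 = 256 ≡ 256 (mod 341)
8^32 ≡ 256^2 = 65536 ≡ 64 (mod 341)
8^64 ≡ 64^2 = 4096 ≡ 4 (mod 341)
8^128 ≡ 4^2 = 16 ≡ 16 (mod 341)
8^256 ≡ 16^2 = 256 ≡ 256 (mod 341)
340 = 256 + 64 + 16 + 4 in binary powers of 2.
So 8^340 ≡ 256 · 4 · 256 · 4 ≡ 1 (mod 341).
Since the result is 1, base 8 gives no evidence that 341 is composite.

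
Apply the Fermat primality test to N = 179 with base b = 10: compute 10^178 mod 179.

1

10^1 ≡ 10 (mod 179)
10^2 ≡ 10^2 = 100 ≡ 100 (mod 179)
10^4 ≡ 100^2 = 10000 ≡ 155 (mod 179)
10^8 ≡ 155^2 = 24025 ≡ 39 (mod 179)
10^16 ≡ 39^2 = 1521 ≡ 89 (mod 179)
10^32 ≡ 89^2 = 7921 ≡ 45 (mod 179)
10^64 ≡ 45^2 = 2025 ≡ 56 (mod 179)
10^128 ≡ 56^2 = 3136 ≡ 93 (mod 179)
178 = 128 + 32 + 16 + 2 in binary powers of 2.
So 10^178 ≡ 93 · 45 · 89 · 100 ≡ 1 (mod 179).
Since the result is 1, base 10 gives no evidence that 179 is composite.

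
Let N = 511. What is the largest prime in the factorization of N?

511 = 7 · 73
73 is prime.
So 511 = 7 · 73; the largest prime factor is 73.

73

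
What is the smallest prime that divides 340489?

29

340489 is odd.
Digit sum 28, not divisible by 3.
Ends in 9: not divisible by 5.
7: 340489 = 7·48641 + 2
11: 340489 = 11·30953 + 6
13: 340489 = 13·26191 + 6
17: 340489 = 17·20028 + 13
19: 340489 = 19·17920 + 9
23: 340489 = 23·14803 + 20
29: 340489 = 29·11741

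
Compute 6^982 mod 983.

1

6^1 ≡ 6 (mod 983)
6^2 ≡ 6^2 = 36 ≡ 36 (mod 983)
6^4 ≡ 36^2 = 1296 ≡ 313 (mod 983)
6^8 ≡ 313^2 = 97969 ≡ 652 (mod 983)
6^16 ≡ 652^2 = 425104 ≡ 448 (mod 983)
6^32 ≡ 448^2 = 200704 ≡ 172 (mod 983)
6^64 ≡ 172^2 = 29584 ≡ 94 (mod 983)
6^128 ≡ 94^2 = 8836 ≡ 972 (mod 983)
6^256 ≡ 972^2 = 944784 ≡ 121 (mod 983)
6^512 ≡ 121^2 = 14641 ≡ 879 (mod 983)
982 = 512 + 256 + 128 + 64 + 16 + 4 + 2 in binary powers of 2.
So 6^982 ≡ 879 · 121 · 972 · 94 · 448 · 313 · 36 ≡ 1 (mod 983).
Since the result is 1, base 6 gives no evidence that 983 is composite.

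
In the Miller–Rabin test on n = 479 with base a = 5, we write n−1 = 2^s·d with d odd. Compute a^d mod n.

1

479 − 1 = 478 = 2^1 · 239, so d = 239.
5^1 ≡ 5 (mod 479)
5^2 ≡ 5^2 = 25 ≡ 25 (mod 479)
5^4 ≡ 25^2 = 625 ≡ 146 (mod 479)
5^8 ≡ 146^2 = 21316 ≡ 240 (mod 479)
5^16 ≡ 240^2 = 57600 ≡ 120 (mod 479)
5^32 ≡ 120^2 = 14400 ≡ 30 (mod 479)
5^64 ≡ 30^2 = 900 ≡ 421 (mod 479)
5^128 ≡ 421^2 = 177241 ≡ 11 (mod 479)
239 = 128 + 64 + 32 + 8 + 4 + 2 + 1 in binary powers of 2.
So 5^239 ≡ 11 · 421 · 30 · 240 · 146 · 25 · 5 ≡ 1 (mod 479).
Since 5^d ≡ 1 (mod 479), base 5 does not prove 479 composite.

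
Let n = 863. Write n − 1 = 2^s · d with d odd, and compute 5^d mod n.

862

863 − 1 = 862 = 2^1 · 431, so d = 431.
5^1 ≡ 5 (mod 863)
5^2 ≡ 5^2 = 25 ≡ 25 (mod 863)
5^4 ≡ 25^2 = 625 ≡ 625 (mod 863)
5^8 ≡ 625^2 = 390625 ≡ 549 (mod 863)
5^16 ≡ 549^2 = 301401 ≡ 214 (mod 863)
5^32 ≡ 214^2 = 45796 ≡ 57 (mod 863)
5^64 ≡ 57^2 = 3249 ≡ 660 (mod 863)
5^128 ≡ 660^2 = 435600 ≡ 648 (mod 863)
5^256 ≡ 648^2 = 419904 ≡ 486 (mod 863)
431 = 256 + 128 + 32 + 8 + 4 + 2 + 1 in binary powers of 2.
So 5^431 ≡ 486 · 648 · 57 · 549 · 625 · 25 · 5 ≡ 862 (mod 863).
Since 5^d ≡ 862 (mod 863), base 5 does not prove 863 composite.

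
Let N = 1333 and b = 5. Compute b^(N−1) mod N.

5^1 ≡ 5 (mod 1333)
5^2 ≡ 5^2 = 25 ≡ 25 (mod 1333)
5^4 ≡ 25^2 = 625 ≡ 625 (mod 1333)
5^8 ≡ 625^2 = 390625 ≡ 56 (mod 1333)
5^16 ≡ 56^2 = 3136 ≡ 470 (mod 1333)
5^32 ≡ 470^2 = 220900 ≡ 955 (mod 1333)
5^64 ≡ 955^2 = 912025 ≡ 253 (mod 1333)
5^128 ≡ 253^2 = 64009 ≡ 25 (mod 1333)
5^256 ≡ 25^2 = 625 ≡ 625 (mod 1333)
5^512 ≡ 625^2 = 390625 ≡ 56 (mod 1333)
5^1024 ≡ 56^2 = 3136 ≡ 470 (mod 1333)
1332 = 1024 + 256 + 32 + 16 + 4 in binary powers of 2.
So 5^1332 ≡ 470 · 625 · 955 · 470 · 625 ≡ 838 (mod 1333).
Since 838 ≠ 1, base 5 is a Fermat witness: 1333 is composite.

838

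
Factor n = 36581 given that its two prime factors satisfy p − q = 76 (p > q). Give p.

233

Since p = q + 76, we have 36581 = q(q + 76), so q² + 76q − 36581 = 0.
Discriminant: 76² + 4·36581 = 5776 + 146324 = 152100; √152100 = 390.
q = (−76 + 390)/2 = 157, and p = q + 76 = 233.
Check: 157 · 233 = 36581.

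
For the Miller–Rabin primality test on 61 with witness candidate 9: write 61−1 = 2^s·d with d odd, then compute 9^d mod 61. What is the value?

61 − 1 = 60 = 2^2 · 15, so d = 15.
9^1 ≡ 9 (mod 61)
9^2 ≡ 9^2 = 81 ≡ 20 (mod 61)
9^4 ≡ 20^2 = 400 ≡ 34 (mod 61)
9^8 ≡ 34^2 = 1156 ≡ 58 (mod 61)
15 = 8 + 4 + 2 + 1 in binary powers of 2.
So 9^15 ≡ 58 · 34 · 20 · 9 ≡ 1 (mod 61).
Since 9^d ≡ 1 (mod 61), base 9 does not prove 61 composite.

1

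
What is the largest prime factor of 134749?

61

134749 = 47 · 2867
2867 = 47 · 61
61 is prime.
So 134749 = 47^2 · 61; the largest prime factor is 61.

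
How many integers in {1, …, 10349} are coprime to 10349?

Factor: 10349 = 79 · 131.
φ(10349) = (79−1) · (131−1) = 78 · 130 = 10140.

10140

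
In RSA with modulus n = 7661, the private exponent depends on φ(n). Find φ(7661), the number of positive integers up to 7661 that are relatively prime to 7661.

7452

Factor: 7661 = 47 · 163.
φ(7661) = (47−1) · (163−1) = 46 · 162 = 7452.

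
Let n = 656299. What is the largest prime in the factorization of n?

656299 = 7 · 93757
93757 = 29 · 3233
3233 = 53 · 61
61 is prime.
So 656299 = 7 · 29 · 53 · 61; the largest prime factor is 61.

61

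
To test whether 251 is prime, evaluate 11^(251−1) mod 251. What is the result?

11^1 ≡ 11 (mod 251)
11^2 ≡ 11^2 = 121 ≡ 121 (mod 251)
11^4 ≡ 121^2 = 14641 ≡ 83 (mod 251)
11^8 ≡ 83^2 = 6889 ≡ 112 (mod 251)
11^16 ≡ 112^2 = 12544 ≡ 245 (mod 251)
11^32 ≡ 245^2 = 60025 ≡ 36 (mod 251)
11^64 ≡ 36^2 = 1296 ≡ 41 (mod 251)
11^128 ≡ 41^2 = 1681 ≡ 175 (mod 251)
250 = 128 + 64 + 32 + 16 + 8 + 2 in binary powers of 2.
So 11^250 ≡ 175 · 41 · 36 · 245 · 112 · 121 ≡ 1 (mod 251).
Since the result is 1, base 11 gives no evidence that 251 is composite.

1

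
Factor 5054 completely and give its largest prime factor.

5054 = 2 · 2527
2527 = 7 · 361
361 = 19 · 19
19 = 19 · 1
So 5054 = 2 · 7 · 19^2; the largest prime factor is 19.

19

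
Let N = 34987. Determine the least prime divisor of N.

59

34987 is odd.
Digit sum 31, not divisible by 3.
Ends in 7: not divisible by 5.
7: 34987 = 7·4998 + 1
11: 34987 = 11·3180 + 7
13: 34987 = 13·2691 + 4
17: 34987 = 17·2058 + 1
19: 34987 = 19·1841 + 8
23: 34987 = 23·1521 + 4
29: 34987 = 29·1206 + 13
31: 34987 = 31·1128 + 19
37: 34987 = 37·945 + 22
41: 34987 = 41·853 + 14
43: 34987 = 43·813 + 28
47: 34987 = 47·744 + 19
53: 34987 = 53·660 + 7
59: 34987 = 59·593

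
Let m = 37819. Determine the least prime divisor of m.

59

37819 is odd.
Digit sum 28, not divisible by 3.
Ends in 9: not divisible by 5.
7: 37819 = 7·5402 + 5
11: 37819 = 11·3438 + 1
13: 37819 = 13·2909 + 2
17: 37819 = 17·2224 + 11
19: 37819 = 19·1990 + 9
23: 37819 = 23·1644 + 7
29: 37819 = 29·1304 + 3
31: 37819 = 31·1219 + 30
37: 37819 = 37·1022 + 5
41: 37819 = 41·922 + 17
43: 37819 = 43·879 + 22
47: 37819 = 47·804 + 31
53: 37819 = 53·713 + 30
59: 37819 = 59·641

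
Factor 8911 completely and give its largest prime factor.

8911 = 7 · 1273
1273 = 19 · 67
67 is prime.
So 8911 = 7 · 19 · 67; the largest prime factor is 67.

67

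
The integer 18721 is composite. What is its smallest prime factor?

18721 is odd.
Digit sum 19, not divisible by 3.
Ends in 1: not divisible by 5.
7: 18721 = 7·2674 + 3
11: 18721 = 11·1701 + 10
13: 18721 = 13·1440 + 1
17: 18721 = 17·1101 + 4
19: 18721 = 19·985 + 6
23: 18721 = 23·813 + 22
29: 18721 = 29·645 + 16
31: 18721 = 31·603 + 28
37: 18721 = 37·505 + 36
41: 18721 = 41·456 + 25
43: 18721 = 43·435 + 16
47: 18721 = 47·398 + 15
53: 18721 = 53·353 + 12
59: 18721 = 59·317 + 18
61: 18721 = 61·306 + 55
67: 18721 = 67·279 + 28
71: 18721 = 71·263 + 48
73: 18721 = 73·256 + 33
79: 18721 = 79·236 + 77
83: 18721 = 83·225 + 46
89: 18721 = 89·210 + 31
97: 18721 = 97·193

97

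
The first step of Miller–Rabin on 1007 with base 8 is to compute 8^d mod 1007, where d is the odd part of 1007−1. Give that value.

373

1007 − 1 = 1006 = 2^1 · 503, so d = 503.
8^1 ≡ 8 (mod 1007)
8^2 ≡ 8^2 = 64 ≡ 64 (mod 1007)
8^4 ≡ 64^2 = 4096 ≡ 68 (mod 1007)
8^8 ≡ 68^2 = 4624 ≡ 596 (mod 1007)
8^16 ≡ 596^2 = 355216 ≡ 752 (mod 1007)
8^32 ≡ 752^2 = 565504 ≡ 577 (mod 1007)
8^64 ≡ 577^2 = 332929 ≡ 619 (mod 1007)
8^128 ≡ 619^2 = 383161 ≡ 501 (mod 1007)
8^256 ≡ 501^2 = 251001 ≡ 258 (mod 1007)
503 = 256 + 128 + 64 + 32 + 16 + 4 + 2 + 1 in binary powers of 2.
So 8^503 ≡ 258 · 501 · 619 · 577 · 752 · 68 · 64 · 8 ≡ 373 (mod 1007).
Squaring chain: 373; never reaches −1, so base 8 is a Miller–Rabin witness that 1007 is composite.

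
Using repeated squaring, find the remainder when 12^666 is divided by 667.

492

12^1 ≡ 12 (mod 667)
12^2 ≡ 12^2 = 144 ≡ 144 (mod 667)
12^4 ≡ 144^2 = 20736 ≡ 59 (mod 667)
12^8 ≡ 59^2 = 3481 ≡ 146 (mod 667)
12^16 ≡ 146^2 = 21316 ≡ 639 (mod 667)
12^32 ≡ 639^2 = 408321 ≡ 117 (mod 667)
12^64 ≡ 117^2 = 13689 ≡ 349 (mod 667)
12^128 ≡ 349^2 = 121801 ≡ 407 (mod 667)
12^256 ≡ 407^2 = 165649 ≡ 233 (mod 667)
12^512 ≡ 233^2 = 54289 ≡ 262 (mod 667)
666 = 512 + 128 + 16 + 8 + 2 in binary powers of 2.
So 12^666 ≡ 262 · 407 · 639 · 146 · 144 ≡ 492 (mod 667).
Since 492 ≠ 1, base 12 is a Fermat witness: 667 is composite.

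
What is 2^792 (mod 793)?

131

2^1 ≡ 2 (mod 793)
2^2 ≡ 2^2 = 4 ≡ 4 (mod 793)
2^4 ≡ 4^2 = 16 ≡ 16 (mod 793)
2^8 ≡ 16^2 = 256 ≡ 256 (mod 793)
2^16 ≡ 256^2 = 65536 ≡ 510 (mod 793)
2^32 ≡ 510^2 = 260100 ≡ 789 (mod 793)
2^64 ≡ 789^2 = 622521 ≡ 16 (mod 793)
2^128 ≡ 16^2 = 256 ≡ 256 (mod 793)
2^256 ≡ 256^2 = 65536 ≡ 510 (mod 793)
2^512 ≡ 510^2 = 260100 ≡ 789 (mod 793)
792 = 512 + 256 + 16 + 8 in binary powers of 2.
So 2^792 ≡ 789 · 510 · 510 · 256 ≡ 131 (mod 793).
Since 131 ≠ 1, base 2 is a Fermat witness: 793 is composite.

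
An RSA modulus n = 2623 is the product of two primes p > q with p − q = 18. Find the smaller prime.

Since p = q + 18, we have 2623 = q(q + 18), so q² + 18q − 2623 = 0.
Discriminant: 18² + 4·2623 = 324 + 10492 = 10816; √10816 = 104.
q = (−18 + 104)/2 = 43, and p = q + 18 = 61.
Check: 43 · 61 = 2623.

43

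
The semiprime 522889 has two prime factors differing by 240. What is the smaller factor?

613

Since p = q + 240, we have 522889 = q(q + 240), so q² + 240q − 522889 = 0.
Discriminant: 240² + 4·522889 = 57600 + 2091556 = 2149156; √2149156 = 1466.
q = (−240 + 1466)/2 = 613, and p = q + 240 = 853.
Check: 613 · 853 = 522889.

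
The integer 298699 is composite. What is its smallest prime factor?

298699 is odd.
Digit sum 43, not divisible by 3.
Ends in 9: not divisible by 5.
7: 298699 = 7·42671 + 2
11: 298699 = 11·27154 + 5
13: 298699 = 13·22976 + 11
17: 298699 = 17·17570 + 9
19: 298699 = 19·15721

19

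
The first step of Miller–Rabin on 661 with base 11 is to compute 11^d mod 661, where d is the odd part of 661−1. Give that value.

1

661 − 1 = 660 = 2^2 · 165, so d = 165.
11^1 ≡ 11 (mod 661)
11^2 ≡ 11^2 = 121 ≡ 121 (mod 661)
11^4 ≡ 121^2 = 14641 ≡ 99 (mod 661)
11^8 ≡ 99^2 = 9801 ≡ 547 (mod 661)
11^16 ≡ 547^2 = 299209 ≡ 437 (mod 661)
11^32 ≡ 437^2 = 190969 ≡ 601 (mod 661)
11^64 ≡ 601^2 = 361201 ≡ 295 (mod 661)
11^128 ≡ 295^2 = 87025 ≡ 434 (mod 661)
165 = 128 + 32 + 4 + 1 in binary powers of 2.
So 11^165 ≡ 434 · 601 · 99 · 11 ≡ 1 (mod 661).
Since 11^d ≡ 1 (mod 661), base 11 does not prove 661 composite.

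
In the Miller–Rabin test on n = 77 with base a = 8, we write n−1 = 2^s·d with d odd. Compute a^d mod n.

77 − 1 = 76 = 2^2 · 19, so d = 19.
8^1 ≡ 8 (mod 77)
8^2 ≡ 8^2 = 64 ≡ 64 (mod 77)
8^4 ≡ 64^2 = 4096 ≡ 15 (mod 77)
8^8 ≡ 15^2 = 225 ≡ 71 (mod 77)
8^16 ≡ 71^2 = 5041 ≡ 36 (mod 77)
19 = 16 + 2 + 1 in binary powers of 2.
So 8^19 ≡ 36 · 64 · 8 ≡ 29 (mod 77).
Squaring chain: 29 → 71; never reaches −1, so base 8 is a Miller–Rabin witness that 77 is composite.

29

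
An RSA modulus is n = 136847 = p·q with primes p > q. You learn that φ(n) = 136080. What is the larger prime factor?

φ(n) = (p−1)(q−1) = n − (p+q) + 1, so p + q = 136847 − 136080 + 1 = 768.
p and q are the roots of t² − 768t + 136847 = 0.
Discriminant: 768² − 4·136847 = 589824 − 547388 = 42436; √42436 = 206.
q = (768 − 206)/2 = 281, p = (768 + 206)/2 = 487.
Check: 281 · 487 = 136847.

487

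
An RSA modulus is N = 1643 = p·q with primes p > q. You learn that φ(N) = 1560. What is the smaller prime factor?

φ(n) = (p−1)(q−1) = n − (p+q) + 1, so p + q = 1643 − 1560 + 1 = 84.
p and q are the roots of t² − 84t + 1643 = 0.
Discriminant: 84² − 4·1643 = 7056 − 6572 = 484; √484 = 22.
q = (84 − 22)/2 = 31, p = (84 + 22)/2 = 53.
Check: 31 · 53 = 1643.

31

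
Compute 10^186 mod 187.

10^1 ≡ 10 (mod 187)
10^2 ≡ 10^2 = 100 ≡ 100 (mod 187)
10^4 ≡ 100^2 = 10000 ≡ 89 (mod 187)
10^8 ≡ 89^2 = 7921 ≡ 67 (mod 187)
10^16 ≡ 67^2 = 4489 ≡ 1 (mod 187)
10^32 ≡ 1^2 = 1 ≡ 1 (mod 187)
10^64 ≡ 1^2 = 1 ≡ 1 (mod 187)
10^128 ≡ 1^2 = 1 ≡ 1 (mod 187)
186 = 128 + 32 + 16 + 8 + 2 in binary powers of 2.
So 10^186 ≡ 1 · 1 · 1 · 67 · 100 ≡ 155 (mod 187).
Since 155 ≠ 1, base 10 is a Fermat witness: 187 is composite.

155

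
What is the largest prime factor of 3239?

79

3239 = 41 · 79
79 is prime.
So 3239 = 41 · 79; the largest prime factor is 79.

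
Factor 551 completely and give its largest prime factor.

29

551 = 19 · 29
29 is prime.
So 551 = 19 · 29; the largest prime factor is 29.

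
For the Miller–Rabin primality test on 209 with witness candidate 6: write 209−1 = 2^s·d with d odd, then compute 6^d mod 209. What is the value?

194

209 − 1 = 208 = 2^4 · 13, so d = 13.
6^1 ≡ 6 (mod 209)
6^2 ≡ 6^2 = 36 ≡ 36 (mod 209)
6^4 ≡ 36^2 = 1296 ≡ 42 (mod 209)
6^8 ≡ 42^2 = 1764 ≡ 92 (mod 209)
13 = 8 + 4 + 1 in binary powers of 2.
So 6^13 ≡ 92 · 42 · 6 ≡ 194 (mod 209).
Squaring chain: 194 → 16 → 47 → 119; never reaches −1, so base 6 is a Miller–Rabin witness that 209 is composite.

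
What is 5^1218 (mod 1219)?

5^1 ≡ 5 (mod 1219)
5^2 ≡ 5^2 = 25 ≡ 25 (mod 1219)
5^4 ≡ 25^2 = 625 ≡ 625 (mod 1219)
5^8 ≡ 625^2 = 390625 ≡ 545 (mod 1219)
5^16 ≡ 545^2 = 297025 ≡ 808 (mod 1219)
5^32 ≡ 808^2 = 652864 ≡ 699 (mod 1219)
5^64 ≡ 699^2 = 488601 ≡ 1001 (mod 1219)
5^128 ≡ 1001^2 = 1002001 ≡ 1202 (mod 1219)
5^256 ≡ 1202^2 = 1444804 ≡ 289 (mod 1219)
5^512 ≡ 289^2 = 83521 ≡ 629 (mod 1219)
5^1024 ≡ 629^2 = 395641 ≡ 685 (mod 1219)
1218 = 1024 + 128 + 64 + 2 in binary powers of 2.
So 5^1218 ≡ 685 · 1202 · 1001 · 25 ≡ 453 (mod 1219).
Since 453 ≠ 1, base 5 is a Fermat witness: 1219 is composite.

453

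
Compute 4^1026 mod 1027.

4^1 ≡ 4 (mod 1027)
4^2 ≡ 4^2 = 16 ≡ 16 (mod 1027)
4^4 ≡ 16^2 = 256 ≡ 256 (mod 1027)
4^8 ≡ 256^2 = 65536 ≡ 835 (mod 1027)
4^16 ≡ 835^2 = 697225 ≡ 919 (mod 1027)
4^32 ≡ 919^2 = 844561 ≡ 367 (mod 1027)
4^64 ≡ 367^2 = 134689 ≡ 152 (mod 1027)
4^128 ≡ 152^2 = 23104 ≡ 510 (mod 1027)
4^256 ≡ 510^2 = 260100 ≡ 269 (mod 1027)
4^512 ≡ 269^2 = 72361 ≡ 471 (mod 1027)
4^1024 ≡ 471^2 = 221841 ≡ 9 (mod 1027)
1026 = 1024 + 2 in binary powers of 2.
So 4^1026 ≡ 9 · 16 ≡ 144 (mod 1027).
Since 144 ≠ 1, base 4 is a Fermat witness: 1027 is composite.

144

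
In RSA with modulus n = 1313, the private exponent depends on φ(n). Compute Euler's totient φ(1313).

Factor: 1313 = 13 · 101.
φ(1313) = (13−1) · (101−1) = 12 · 100 = 1200.

1200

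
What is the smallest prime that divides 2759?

31

2759 is odd.
Digit sum 23, not divisible by 3.
Ends in 9: not divisible by 5.
7: 2759 = 7·394 + 1
11: 2759 = 11·250 + 9
13: 2759 = 13·212 + 3
17: 2759 = 17·162 + 5
19: 2759 = 19·145 + 4
23: 2759 = 23·119 + 22
29: 2759 = 29·95 + 4
31: 2759 = 31·89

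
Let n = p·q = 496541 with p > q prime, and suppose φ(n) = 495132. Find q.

683

φ(n) = (p−1)(q−1) = n − (p+q) + 1, so p + q = 496541 − 495132 + 1 = 1410.
p and q are the roots of t² − 1410t + 496541 = 0.
Discriminant: 1410² − 4·496541 = 1988100 − 1986164 = 1936; √1936 = 44.
q = (1410 − 44)/2 = 683, p = (1410 + 44)/2 = 727.
Check: 683 · 727 = 496541.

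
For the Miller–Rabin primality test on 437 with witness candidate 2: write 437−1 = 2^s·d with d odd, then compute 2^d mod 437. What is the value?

437 − 1 = 436 = 2^2 · 109, so d = 109.
2^1 ≡ 2 (mod 437)
2^2 ≡ 2^2 = 4 ≡ 4 (mod 437)
2^4 ≡ 4^2 = 16 ≡ 16 (mod 437)
2^8 ≡ 16^2 = 256 ≡ 256 (mod 437)
2^16 ≡ 256^2 = 65536 ≡ 423 (mod 437)
2^32 ≡ 423^2 = 178929 ≡ 196 (mod 437)
2^64 ≡ 196^2 = 38416 ≡ 397 (mod 437)
109 = 64 + 32 + 8 + 4 + 1 in binary powers of 2.
So 2^109 ≡ 397 · 196 · 256 · 16 · 2 ≡ 173 (mod 437).
Squaring chain: 173 → 213; never reaches −1, so base 2 is a Miller–Rabin witness that 437 is composite.

173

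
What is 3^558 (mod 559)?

3^1 ≡ 3 (mod 559)
3^2 ≡ 3^2 = 9 ≡ 9 (mod 559)
3^4 ≡ 9^2 = 81 ≡ 81 (mod 559)
3^8 ≡ 81^2 = 6561 ≡ 412 (mod 559)
3^16 ≡ 412^2 = 169744 ≡ 367 (mod 559)
3^32 ≡ 367^2 = 134689 ≡ 529 (mod 559)
3^64 ≡ 529^2 = 279841 ≡ 341 (mod 559)
3^128 ≡ 341^2 = 116281 ≡ 9 (mod 559)
3^256 ≡ 9^2 = 81 ≡ 81 (mod 559)
3^512 ≡ 81^2 = 6561 ≡ 412 (mod 559)
558 = 512 + 32 + 8 + 4 + 2 in binary powers of 2.
So 3^558 ≡ 412 · 529 · 412 · 81 · 9 ≡ 391 (mod 559).
Since 391 ≠ 1, base 3 is a Fermat witness: 559 is composite.

391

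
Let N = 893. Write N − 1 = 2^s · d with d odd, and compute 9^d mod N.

893 − 1 = 892 = 2^2 · 223, so d = 223.
9^1 ≡ 9 (mod 893)
9^2 ≡ 9^2 = 81 ≡ 81 (mod 893)
9^4 ≡ 81^2 = 6561 ≡ 310 (mod 893)
9^8 ≡ 310^2 = 96100 ≡ 549 (mod 893)
9^16 ≡ 549^2 = 301401 ≡ 460 (mod 893)
9^32 ≡ 460^2 = 211600 ≡ 852 (mod 893)
9^64 ≡ 852^2 = 725904 ≡ 788 (mod 893)
9^128 ≡ 788^2 = 620944 ≡ 309 (mod 893)
223 = 128 + 64 + 16 + 8 + 4 + 2 + 1 in binary powers of 2.
So 9^223 ≡ 309 · 788 · 460 · 549 · 310 · 81 · 9 ≡ 460 (mod 893).
Squaring chain: 460 → 852; never reaches −1, so base 9 is a Miller–Rabin witness that 893 is composite.

460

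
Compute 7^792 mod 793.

7^1 ≡ 7 (mod 793)
7^2 ≡ 7^2 = 49 ≡ 49 (mod 793)
7^4 ≡ 49^2 = 2401 ≡ 22 (mod 793)
7^8 ≡ 22^2 = 484 ≡ 484 (mod 793)
7^16 ≡ 484^2 = 234256 ≡ 321 (mod 793)
7^32 ≡ 321^2 = 103041 ≡ 744 (mod 793)
7^64 ≡ 744^2 = 553536 ≡ 22 (mod 793)
7^128 ≡ 22^2 = 484 ≡ 484 (mod 793)
7^256 ≡ 484^2 = 234256 ≡ 321 (mod 793)
7^512 ≡ 321^2 = 103041 ≡ 744 (mod 793)
792 = 512 + 256 + 16 + 8 in binary powers of 2.
So 7^792 ≡ 744 · 321 · 321 · 484 ≡ 339 (mod 793).
Since 339 ≠ 1, base 7 is a Fermat witness: 793 is composite.

339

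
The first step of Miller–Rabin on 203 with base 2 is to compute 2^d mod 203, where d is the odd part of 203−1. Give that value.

137

203 − 1 = 202 = 2^1 · 101, so d = 101.
2^1 ≡ 2 (mod 203)
2^2 ≡ 2^2 = 4 ≡ 4 (mod 203)
2^4 ≡ 4^2 = 16 ≡ 16 (mod 203)
2^8 ≡ 16^2 = 256 ≡ 53 (mod 203)
2^16 ≡ 53^2 = 2809 ≡ 170 (mod 203)
2^32 ≡ 170^2 = 28900 ≡ 74 (mod 203)
2^64 ≡ 74^2 = 5476 ≡ 198 (mod 203)
101 = 64 + 32 + 4 + 1 in binary powers of 2.
So 2^101 ≡ 198 · 74 · 16 · 2 ≡ 137 (mod 203).
Squaring chain: 137; never reaches −1, so base 2 is a Miller–Rabin witness that 203 is composite.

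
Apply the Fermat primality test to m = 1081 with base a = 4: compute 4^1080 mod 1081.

200

4^1 ≡ 4 (mod 1081)
4^2 ≡ 4^2 = 16 ≡ 16 (mod 1081)
4^4 ≡ 16^2 = 256 ≡ 256 (mod 1081)
4^8 ≡ 256^2 = 65536 ≡ 676 (mod 1081)
4^16 ≡ 676^2 = 456976 ≡ 794 (mod 1081)
4^32 ≡ 794^2 = 630436 ≡ 213 (mod 1081)
4^64 ≡ 213^2 = 45369 ≡ 1048 (mod 1081)
4^128 ≡ 1048^2 = 1098304 ≡ 8 (mod 1081)
4^256 ≡ 8^2 = 64 ≡ 64 (mod 1081)
4^512 ≡ 64^2 = 4096 ≡ 853 (mod 1081)
4^1024 ≡ 853^2 = 727609 ≡ 96 (mod 1081)
1080 = 1024 + 32 + 16 + 8 in binary powers of 2.
So 4^1080 ≡ 96 · 213 · 794 · 676 ≡ 200 (mod 1081).
Since 200 ≠ 1, base 4 is a Fermat witness: 1081 is composite.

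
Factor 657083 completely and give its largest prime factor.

59

657083 = 7 · 93869
93869 = 37 · 2537
2537 = 43 · 59
59 is prime.
So 657083 = 7 · 37 · 43 · 59; the largest prime factor is 59.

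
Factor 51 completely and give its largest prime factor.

17

51 = 3 · 17
17 is prime.
So 51 = 3 · 17; the largest prime factor is 17.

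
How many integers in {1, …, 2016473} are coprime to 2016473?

Factor: 2016473 = 89 · 139 · 163.
φ(2016473) = (89−1) · (139−1) · (163−1) = 88 · 138 · 162 = 1967328.

1967328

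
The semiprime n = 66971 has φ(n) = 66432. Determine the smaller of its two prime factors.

φ(n) = (p−1)(q−1) = n − (p+q) + 1, so p + q = 66971 − 66432 + 1 = 540.
p and q are the roots of t² − 540t + 66971 = 0.
Discriminant: 540² − 4·66971 = 291600 − 267884 = 23716; √23716 = 154.
q = (540 − 154)/2 = 193, p = (540 + 154)/2 = 347.
Check: 193 · 347 = 66971.

193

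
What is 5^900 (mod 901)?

13

5^1 ≡ 5 (mod 901)
5^2 ≡ 5^2 = 25 ≡ 25 (mod 901)
5^4 ≡ 25^2 = 625 ≡ 625 (mod 901)
5^8 ≡ 625^2 = 390625 ≡ 492 (mod 901)
5^16 ≡ 492^2 = 242064 ≡ 596 (mod 901)
5^32 ≡ 596^2 = 355216 ≡ 222 (mod 901)
5^64 ≡ 222^2 = 49284 ≡ 630 (mod 901)
5^128 ≡ 630^2 = 396900 ≡ 460 (mod 901)
5^256 ≡ 460^2 = 211600 ≡ 766 (mod 901)
5^512 ≡ 766^2 = 586756 ≡ 205 (mod 901)
900 = 512 + 256 + 128 + 4 in binary powers of 2.
So 5^900 ≡ 205 · 766 · 460 · 625 ≡ 13 (mod 901).
Since 13 ≠ 1, base 5 is a Fermat witness: 901 is composite.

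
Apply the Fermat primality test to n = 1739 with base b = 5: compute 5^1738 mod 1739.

5^1 ≡ 5 (mod 1739)
5^2 ≡ 5^2 = 25 ≡ 25 (mod 1739)
5^4 ≡ 25^2 = 625 ≡ 625 (mod 1739)
5^8 ≡ 625^2 = 390625 ≡ 1089 (mod 1739)
5^16 ≡ 1089^2 = 1185921 ≡ 1662 (mod 1739)
5^32 ≡ 1662^2 = 2762244 ≡ 712 (mod 1739)
5^64 ≡ 712^2 = 506944 ≡ 895 (mod 1739)
5^128 ≡ 895^2 = 801025 ≡ 1085 (mod 1739)
5^256 ≡ 1085^2 = 1177225 ≡ 1661 (mod 1739)
5^512 ≡ 1661^2 = 2758921 ≡ 867 (mod 1739)
5^1024 ≡ 867^2 = 751689 ≡ 441 (mod 1739)
1738 = 1024 + 512 + 128 + 64 + 8 + 2 in binary powers of 2.
So 5^1738 ≡ 441 · 867 · 1085 · 895 · 1089 · 25 ≡ 474 (mod 1739).
Since 474 ≠ 1, base 5 is a Fermat witness: 1739 is composite.

474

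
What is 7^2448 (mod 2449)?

994

7^1 ≡ 7 (mod 2449)
7^2 ≡ 7^2 = 49 ≡ 49 (mod 2449)
7^4 ≡ 49^2 = 2401 ≡ 2401 (mod 2449)
7^8 ≡ 2401^2 = 5764801 ≡ 2304 (mod 2449)
7^16 ≡ 2304^2 = 5308416 ≡ 1433 (mod 2449)
7^32 ≡ 1433^2 = 2053489 ≡ 1227 (mod 2449)
7^64 ≡ 1227^2 = 1505529 ≡ 1843 (mod 2449)
7^128 ≡ 1843^2 = 3396649 ≡ 2335 (mod 2449)
7^256 ≡ 2335^2 = 5452225 ≡ 751 (mod 2449)
7^512 ≡ 751^2 = 564001 ≡ 731 (mod 2449)
7^1024 ≡ 731^2 = 534361 ≡ 479 (mod 2449)
7^2048 ≡ 479^2 = 229441 ≡ 1684 (mod 2449)
2448 = 2048 + 256 + 128 + 16 in binary powers of 2.
So 7^2448 ≡ 1684 · 751 · 2335 · 1433 ≡ 994 (mod 2449).
Since 994 ≠ 1, base 7 is a Fermat witness: 2449 is composite.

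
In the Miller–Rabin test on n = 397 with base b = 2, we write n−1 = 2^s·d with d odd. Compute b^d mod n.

397 − 1 = 396 = 2^2 · 99, so d = 99.
2^1 ≡ 2 (mod 397)
2^2 ≡ 2^2 = 4 ≡ 4 (mod 397)
2^4 ≡ 4^2 = 16 ≡ 16 (mod 397)
2^8 ≡ 16^2 = 256 ≡ 256 (mod 397)
2^16 ≡ 256^2 = 65536 ≡ 31 (mod 397)
2^32 ≡ 31^2 = 961 ≡ 167 (mod 397)
2^64 ≡ 167^2 = 27889 ≡ 99 (mod 397)
99 = 64 + 32 + 2 + 1 in binary powers of 2.
So 2^99 ≡ 99 · 167 · 4 · 2 ≡ 63 (mod 397).
Squaring chain: 63 → 396; reaches −1, so base 2 does not prove 397 composite.

63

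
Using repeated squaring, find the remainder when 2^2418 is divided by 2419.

1138

2^1 ≡ 2 (mod 2419)
2^2 ≡ 2^2 = 4 ≡ 4 (mod 2419)
2^4 ≡ 4^2 = 16 ≡ 16 (mod 2419)
2^8 ≡ 16^2 = 256 ≡ 256 (mod 2419)
2^16 ≡ 256^2 = 65536 ≡ 223 (mod 2419)
2^32 ≡ 223^2 = 49729 ≡ 1349 (mod 2419)
2^64 ≡ 1349^2 = 1819801 ≡ 713 (mod 2419)
2^128 ≡ 713^2 = 508369 ≡ 379 (mod 2419)
2^256 ≡ 379^2 = 143641 ≡ 920 (mod 2419)
2^512 ≡ 920^2 = 846400 ≡ 2169 (mod 2419)
2^1024 ≡ 2169^2 = 4704561 ≡ 2025 (mod 2419)
2^2048 ≡ 2025^2 = 4100625 ≡ 420 (mod 2419)
2418 = 2048 + 256 + 64 + 32 + 16 + 2 in binary powers of 2.
So 2^2418 ≡ 420 · 920 · 713 · 1349 · 223 · 4 ≡ 1138 (mod 2419).
Since 1138 ≠ 1, base 2 is a Fermat witness: 2419 is composite.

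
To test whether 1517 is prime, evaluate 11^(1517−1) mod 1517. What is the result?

359

11^1 ≡ 11 (mod 1517)
11^2 ≡ 11^2 = 121 ≡ 121 (mod 1517)
11^4 ≡ 121^2 = 14641 ≡ 988 (mod 1517)
11^8 ≡ 988^2 = 976144 ≡ 713 (mod 1517)
11^16 ≡ 713^2 = 508369 ≡ 174 (mod 1517)
11^32 ≡ 174^2 = 30276 ≡ 1453 (mod 1517)
11^64 ≡ 1453^2 = 2111209 ≡ 1062 (mod 1517)
11^128 ≡ 1062^2 = 1127844 ≡ 713 (mod 1517)
11^256 ≡ 713^2 = 508369 ≡ 174 (mod 1517)
11^512 ≡ 174^2 = 30276 ≡ 1453 (mod 1517)
11^1024 ≡ 1453^2 = 2111209 ≡ 1062 (mod 1517)
1516 = 1024 + 256 + 128 + 64 + 32 + 8 + 4 in binary powers of 2.
So 11^1516 ≡ 1062 · 174 · 713 · 1062 · 1453 · 713 · 988 ≡ 359 (mod 1517).
Since 359 ≠ 1, base 11 is a Fermat witness: 1517 is composite.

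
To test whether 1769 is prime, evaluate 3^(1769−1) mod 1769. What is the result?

3^1 ≡ 3 (mod 1769)
3^2 ≡ 3^2 = 9 ≡ 9 (mod 1769)
3^4 ≡ 9^2 = 81 ≡ 81 (mod 1769)
3^8 ≡ 81^2 = 6561 ≡ 1254 (mod 1769)
3^16 ≡ 1254^2 = 1572516 ≡ 1644 (mod 1769)
3^32 ≡ 1644^2 = 2702736 ≡ 1473 (mod 1769)
3^64 ≡ 1473^2 = 2169729 ≡ 935 (mod 1769)
3^128 ≡ 935^2 = 874225 ≡ 339 (mod 1769)
3^256 ≡ 339^2 = 114921 ≡ 1705 (mod 1769)
3^512 ≡ 1705^2 = 2907025 ≡ 558 (mod 1769)
3^1024 ≡ 558^2 = 311364 ≡ 20 (mod 1769)
1768 = 1024 + 512 + 128 + 64 + 32 + 8 in binary powers of 2.
So 3^1768 ≡ 20 · 558 · 339 · 935 · 1473 · 1254 ≡ 400 (mod 1769).
Since 400 ≠ 1, base 3 is a Fermat witness: 1769 is composite.

400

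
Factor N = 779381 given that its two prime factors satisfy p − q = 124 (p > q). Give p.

Since p = q + 124, we have 779381 = q(q + 124), so q² + 124q − 779381 = 0.
Discriminant: 124² + 4·779381 = 15376 + 3117524 = 3132900; √3132900 = 1770.
q = (−124 + 1770)/2 = 823, and p = q + 124 = 947.
Check: 823 · 947 = 779381.

947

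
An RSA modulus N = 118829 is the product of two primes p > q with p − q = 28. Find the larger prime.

359

Since p = q + 28, we have 118829 = q(q + 28), so q² + 28q − 118829 = 0.
Discriminant: 28² + 4·118829 = 784 + 475316 = 476100; √476100 = 690.
q = (−28 + 690)/2 = 331, and p = q + 28 = 359.
Check: 331 · 359 = 118829.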